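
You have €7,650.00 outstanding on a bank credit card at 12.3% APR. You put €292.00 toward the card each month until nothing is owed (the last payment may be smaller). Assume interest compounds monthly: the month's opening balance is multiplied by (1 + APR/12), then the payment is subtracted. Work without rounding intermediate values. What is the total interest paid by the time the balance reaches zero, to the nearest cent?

Monthly rate r = 12.3%/12 = 1.025% = 0.01025.
Payoff takes n = ⌈−ln(1 − rB₀/P)/ln(1+r)⌉ = ⌈30.664⌉ = 31 payments; the last is €194.25.
Total paid = 30·€292.00 + €194.25 = €8,954.25.
Total interest = total paid − principal = €8,954.25 − €7,650.00 = €1,304.25.

€1,304.25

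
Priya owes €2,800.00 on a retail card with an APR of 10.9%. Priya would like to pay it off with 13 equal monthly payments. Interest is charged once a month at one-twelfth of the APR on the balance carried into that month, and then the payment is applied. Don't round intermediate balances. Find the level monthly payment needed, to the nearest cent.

€229.33

Monthly rate r = 10.9%/12 = 0.908333% = 0.00908333.
Level-payment amortization: P = B₀·r / (1 − (1+r)^(−n)) = 2800.00·0.00908333 / (1 − 1.00908^(−13)).
Denominator 1 − (1+r)^(−13) = 0.110904179.
P = 25.4333 / 0.110904179 ≈ 229.33.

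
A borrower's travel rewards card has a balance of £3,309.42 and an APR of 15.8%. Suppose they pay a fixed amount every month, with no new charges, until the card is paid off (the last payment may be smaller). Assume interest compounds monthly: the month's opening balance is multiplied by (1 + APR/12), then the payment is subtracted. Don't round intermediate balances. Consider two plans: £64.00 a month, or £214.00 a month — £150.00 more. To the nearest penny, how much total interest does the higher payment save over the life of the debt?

Monthly rate r = 15.8%/12 = 1.31667% = 0.0131667.
At £64.00/mo: n = ⌈−ln(1 − rB₀/P)/ln(1+r)⌉ = 88 payments (last £19.91); total interest = total paid − £3,309.42 = £2,278.49.
At £214.00/mo: 18 payments (last £87.08); total interest £415.66.
Interest saved = £2,278.49 − £415.66 = £1,862.83.

£1,862.83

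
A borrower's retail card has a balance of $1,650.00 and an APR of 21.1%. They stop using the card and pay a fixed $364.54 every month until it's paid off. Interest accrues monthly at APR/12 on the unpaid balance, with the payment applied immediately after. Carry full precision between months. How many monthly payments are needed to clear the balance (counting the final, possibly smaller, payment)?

Monthly rate r = 21.1%/12 = 1.75833% = 0.0175833.
Recurrence: B ← B·(1+r) − $364.54.
Month 1: interest $29.01; balance after payment $1,314.47.
Month 2: interest $23.11; balance after payment $973.05.
Month 3: interest $17.11; balance after payment $625.61.
Month 4: interest $11.00; balance after payment $272.08.
Month 5: interest $4.78; balance after payment $0.00.

5 months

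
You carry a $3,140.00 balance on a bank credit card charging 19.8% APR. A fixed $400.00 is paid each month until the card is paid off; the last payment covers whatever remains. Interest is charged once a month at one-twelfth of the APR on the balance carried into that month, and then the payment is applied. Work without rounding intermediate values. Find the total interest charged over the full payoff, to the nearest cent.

$251.30

Monthly rate r = 19.8%/12 = 1.65% = 0.0165.
Payoff takes n = ⌈−ln(1 − rB₀/P)/ln(1+r)⌉ = ⌈8.476⌉ = 9 payments; the last is $191.30.
Total paid = 8·$400.00 + $191.30 = $3,391.30.
Total interest = total paid − principal = $3,391.30 − $3,140.00 = $251.30.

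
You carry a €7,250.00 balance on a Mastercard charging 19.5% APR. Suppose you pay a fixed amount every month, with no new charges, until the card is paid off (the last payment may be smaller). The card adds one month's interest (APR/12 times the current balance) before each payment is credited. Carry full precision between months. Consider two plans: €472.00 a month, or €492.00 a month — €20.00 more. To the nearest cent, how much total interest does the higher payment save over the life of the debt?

€54.16

Monthly rate r = 19.5%/12 = 1.625% = 0.01625.
At €472.00/mo: n = ⌈−ln(1 − rB₀/P)/ln(1+r)⌉ = 18 payments (last €384.84); total interest = total paid − €7,250.00 = €1,158.84.
At €492.00/mo: 17 payments (last €482.68); total interest €1,104.68.
Interest saved = €1,158.84 − €1,104.68 = €54.16.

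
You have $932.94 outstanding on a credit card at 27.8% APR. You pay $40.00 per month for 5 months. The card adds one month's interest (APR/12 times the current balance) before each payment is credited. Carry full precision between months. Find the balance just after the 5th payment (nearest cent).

$836.65

Monthly rate r = 27.8%/12 = 2.31667% = 0.0231667.
Each month: B ← B·(1+r) − $40.00.
Month 1: interest $21.61; balance after payment $914.55.
Month 2: interest $21.19; balance after payment $895.74.
Month 3: interest $20.75; balance after payment $876.49.
Month 4: interest $20.31; balance after payment $856.80.
Month 5: interest $19.85; balance after payment $836.65.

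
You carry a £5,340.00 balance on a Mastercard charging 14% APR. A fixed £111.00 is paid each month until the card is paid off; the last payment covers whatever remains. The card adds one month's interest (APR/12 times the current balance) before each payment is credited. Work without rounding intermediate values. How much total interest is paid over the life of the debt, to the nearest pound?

£2,544

Monthly rate r = 14%/12 = 1.16667% = 0.0116667.
Payoff takes n = ⌈−ln(1 − rB₀/P)/ln(1+r)⌉ = ⌈71.027⌉ = 72 payments; the last is £3.01.
Total paid = 71·£111.00 + £3.01 = £7,884.01.
Total interest = total paid − principal = £7,884.01 − £5,340.00 = £2,544.01.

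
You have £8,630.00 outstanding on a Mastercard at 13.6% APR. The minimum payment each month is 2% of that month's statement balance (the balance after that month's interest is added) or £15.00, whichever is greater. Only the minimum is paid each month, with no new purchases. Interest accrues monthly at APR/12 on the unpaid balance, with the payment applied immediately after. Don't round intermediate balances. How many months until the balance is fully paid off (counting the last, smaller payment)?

Monthly rate r = 13.6%/12 = 1.13333% = 0.0113333.
While 2% of the post-interest balance exceeds £15.00, each month B ← (B·(1+r))·(1 − 0.02), i.e. B shrinks by the factor (1+r)·0.98 = 0.99111.
This holds for months 1–275. Entering month 276 the balance is £739.81; 2% of the post-interest balance is now below £15.00, so the flat £15.00 minimum applies from here.
From month 276 a fixed £15.00 at rate r clears £739.81 in 73 more payments. Total: 275 + 73 = 348 months.

348 months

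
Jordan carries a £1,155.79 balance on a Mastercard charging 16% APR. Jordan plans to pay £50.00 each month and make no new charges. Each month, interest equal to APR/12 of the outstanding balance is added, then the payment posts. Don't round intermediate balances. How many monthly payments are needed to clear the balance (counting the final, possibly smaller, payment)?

Monthly rate r = 16%/12 = 1.33333% = 0.0133333.
Recurrence: B ← B·(1+r) − £50.00.
Month 1: interest £15.41; balance after payment £1,121.20.
Month 2: interest £14.95; balance after payment £1,086.15.
Closed form: n = −ln(1 − rB₀/P)/ln(1+r) = −ln(0.69179)/ln(1.01333) ≈ 27.819, so the balance reaches zero during payment 28.

28 payments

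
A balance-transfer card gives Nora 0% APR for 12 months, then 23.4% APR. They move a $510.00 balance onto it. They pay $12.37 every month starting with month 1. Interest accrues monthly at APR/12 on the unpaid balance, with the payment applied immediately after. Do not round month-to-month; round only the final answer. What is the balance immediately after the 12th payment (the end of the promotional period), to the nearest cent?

$361.56

Promo months 1–12 at r₀ = 0%/12 = 0; months 13+ at r₁ = 23.4%/12 = 0.0195.
After month 12 (no interest yet): B = $510.00 − 12·$12.37 = $361.56.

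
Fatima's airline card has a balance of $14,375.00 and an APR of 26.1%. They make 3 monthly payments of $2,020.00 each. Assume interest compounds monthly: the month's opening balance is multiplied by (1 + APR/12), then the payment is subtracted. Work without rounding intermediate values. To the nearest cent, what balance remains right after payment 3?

Monthly rate r = 26.1%/12 = 2.175% = 0.02175.
Each month: B ← B·(1+r) − $2,020.00.
Month 1: interest $312.66; balance after payment $12,667.66.
Month 2: interest $275.52; balance after payment $10,923.18.
Month 3: interest $237.58; balance after payment $9,140.76.

$9,140.76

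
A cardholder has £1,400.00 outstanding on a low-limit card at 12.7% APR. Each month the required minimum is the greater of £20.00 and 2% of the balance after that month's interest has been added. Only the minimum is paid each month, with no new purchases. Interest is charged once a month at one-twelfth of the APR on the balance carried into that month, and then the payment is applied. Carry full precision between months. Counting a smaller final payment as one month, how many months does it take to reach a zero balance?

107 months

Monthly rate r = 12.7%/12 = 1.05833% = 0.0105833.
While 2% of the post-interest balance exceeds £20.00, each month B ← (B·(1+r))·(1 − 0.02), i.e. B shrinks by the factor (1+r)·0.98 = 0.99037.
This holds for months 1–36. Entering month 37 the balance is £988.24; 2% of the post-interest balance is now below £20.00, so the flat £20.00 minimum applies from here.
From month 37 a fixed £20.00 at rate r clears £988.24 in 71 more payments. Total: 36 + 71 = 107 months.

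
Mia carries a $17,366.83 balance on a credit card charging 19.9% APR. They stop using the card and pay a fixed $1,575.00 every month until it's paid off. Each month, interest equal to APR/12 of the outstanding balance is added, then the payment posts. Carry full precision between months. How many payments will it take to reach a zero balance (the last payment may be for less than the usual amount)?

13 months

Monthly rate r = 19.9%/12 = 1.65833% = 0.0165833.
Recurrence: B ← B·(1+r) − $1,575.00.
Month 1: interest $288.00; balance after payment $16,079.83.
Month 2: interest $266.66; balance after payment $14,771.49.
Closed form: n = −ln(1 − rB₀/P)/ln(1+r) = −ln(0.81714)/ln(1.01658) ≈ 12.278, so the balance reaches zero during payment 13.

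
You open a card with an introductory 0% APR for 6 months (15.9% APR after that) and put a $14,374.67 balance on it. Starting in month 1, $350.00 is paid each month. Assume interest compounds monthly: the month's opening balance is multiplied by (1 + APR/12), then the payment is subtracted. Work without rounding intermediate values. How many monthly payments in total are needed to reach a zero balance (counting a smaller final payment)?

54 months

Promo months 1–6 at r₀ = 0%/12 = 0; months 7+ at r₁ = 15.9%/12 = 0.01325.
After month 6 (no interest yet): B = $14,374.67 − 6·$350.00 = $12,274.67.
Then at r₁ with $350.00/mo: n₂ = −ln(1 − r₁·B/P)/ln(1+r₁) ≈ 47.47 → 48 more payments.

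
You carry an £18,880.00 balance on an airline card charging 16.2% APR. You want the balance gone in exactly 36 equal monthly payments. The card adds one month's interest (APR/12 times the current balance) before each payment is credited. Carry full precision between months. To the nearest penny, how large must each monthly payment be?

Monthly rate r = 16.2%/12 = 1.35% = 0.0135.
Level-payment amortization: P = B₀·r / (1 − (1+r)^(−n)) = 18880.00·0.0135 / (1 − 1.0135^(−36)).
Denominator 1 − (1+r)^(−36) = 0.38291514.
P = 254.88 / 0.38291514 ≈ 665.63.

£665.63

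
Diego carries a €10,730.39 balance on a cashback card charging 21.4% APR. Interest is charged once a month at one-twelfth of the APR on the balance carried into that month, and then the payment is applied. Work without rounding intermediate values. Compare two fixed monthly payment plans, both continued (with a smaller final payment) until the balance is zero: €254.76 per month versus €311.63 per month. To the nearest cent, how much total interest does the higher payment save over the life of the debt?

Monthly rate r = 21.4%/12 = 1.78333% = 0.0178333.
At €254.76/mo: n = ⌈−ln(1 − rB₀/P)/ln(1+r)⌉ = 79 payments (last €174.79); total interest = total paid − €10,730.39 = €9,315.68.
At €311.63/mo: 54 payments (last €268.80); total interest €6,054.80.
Interest saved = €9,315.68 − €6,054.80 = €3,260.88.

€3,260.88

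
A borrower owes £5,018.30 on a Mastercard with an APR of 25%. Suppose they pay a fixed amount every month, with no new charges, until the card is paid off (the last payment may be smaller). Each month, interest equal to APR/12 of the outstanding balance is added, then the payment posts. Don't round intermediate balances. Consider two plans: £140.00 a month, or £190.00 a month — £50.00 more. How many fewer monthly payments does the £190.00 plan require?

28 fewer payments

Monthly rate r = 25%/12 = 2.08333% = 0.0208333.
At £140.00/mo: n = ⌈−ln(1 − rB₀/P)/ln(1+r)⌉ = 67 payments (last £85.81); total interest = total paid − £5,018.30 = £4,307.51.
At £190.00/mo: 39 payments (last £143.52); total interest £2,345.22.
Payments saved = 67 − 39 = 28.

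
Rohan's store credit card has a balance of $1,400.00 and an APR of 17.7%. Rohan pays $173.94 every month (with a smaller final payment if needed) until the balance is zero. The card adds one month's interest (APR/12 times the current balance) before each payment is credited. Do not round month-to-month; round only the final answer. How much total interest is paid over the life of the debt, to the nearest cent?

$101.59

Monthly rate r = 17.7%/12 = 1.475% = 0.01475.
Payoff takes n = ⌈−ln(1 − rB₀/P)/ln(1+r)⌉ = ⌈8.631⌉ = 9 payments; the last is $110.07.
Total paid = 8·$173.94 + $110.07 = $1,501.59.
Total interest = total paid − principal = $1,501.59 − $1,400.00 = $101.59.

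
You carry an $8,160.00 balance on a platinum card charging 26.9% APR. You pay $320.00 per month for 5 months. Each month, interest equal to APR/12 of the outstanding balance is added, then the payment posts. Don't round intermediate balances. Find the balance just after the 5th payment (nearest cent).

$7,443.17

Monthly rate r = 26.9%/12 = 2.24167% = 0.0224167.
Each month: B ← B·(1+r) − $320.00.
Month 1: interest $182.92; balance after payment $8,022.92.
Month 2: interest $179.85; balance after payment $7,882.77.
Month 3: interest $176.71; balance after payment $7,739.47.
Month 4: interest $173.49; balance after payment $7,592.97.
Month 5: interest $170.21; balance after payment $7,443.17.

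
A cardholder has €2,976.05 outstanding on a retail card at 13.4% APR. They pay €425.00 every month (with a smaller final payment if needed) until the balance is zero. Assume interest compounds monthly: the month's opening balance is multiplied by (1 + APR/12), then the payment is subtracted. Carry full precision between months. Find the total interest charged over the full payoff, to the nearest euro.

€141

Monthly rate r = 13.4%/12 = 1.11667% = 0.0111667.
Payoff takes n = ⌈−ln(1 − rB₀/P)/ln(1+r)⌉ = ⌈7.332⌉ = 8 payments; the last is €141.64.
Total paid = 7·€425.00 + €141.64 = €3,116.64.
Total interest = total paid − principal = €3,116.64 − €2,976.05 = €140.59.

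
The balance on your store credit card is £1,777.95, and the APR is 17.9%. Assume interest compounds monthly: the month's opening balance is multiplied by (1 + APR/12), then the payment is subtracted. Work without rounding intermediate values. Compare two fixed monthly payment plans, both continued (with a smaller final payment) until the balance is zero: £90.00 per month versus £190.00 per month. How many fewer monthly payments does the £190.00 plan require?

13 fewer payments

Monthly rate r = 17.9%/12 = 1.49167% = 0.0149167.
At £90.00/mo: n = ⌈−ln(1 − rB₀/P)/ln(1+r)⌉ = 24 payments (last £52.15); total interest = total paid − £1,777.95 = £344.20.
At £190.00/mo: 11 payments (last £29.38); total interest £151.43.
Payments saved = 24 − 11 = 13.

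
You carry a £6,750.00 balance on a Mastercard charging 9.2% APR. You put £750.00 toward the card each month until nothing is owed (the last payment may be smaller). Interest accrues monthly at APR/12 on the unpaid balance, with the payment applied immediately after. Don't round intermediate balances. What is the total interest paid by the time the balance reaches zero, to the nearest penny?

£271.61

Monthly rate r = 9.2%/12 = 0.766667% = 0.00766667.
Payoff takes n = ⌈−ln(1 − rB₀/P)/ln(1+r)⌉ = ⌈9.361⌉ = 10 payments; the last is £271.61.
Total paid = 9·£750.00 + £271.61 = £7,021.61.
Total interest = total paid − principal = £7,021.61 − £6,750.00 = £271.61.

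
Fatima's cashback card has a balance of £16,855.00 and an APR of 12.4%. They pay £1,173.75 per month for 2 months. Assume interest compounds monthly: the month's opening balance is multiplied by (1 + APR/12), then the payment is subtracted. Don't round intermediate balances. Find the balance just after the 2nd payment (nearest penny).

Monthly rate r = 12.4%/12 = 1.03333% = 0.0103333.
Each month: B ← B·(1+r) − £1,173.75.
Month 1: interest £174.17; balance after payment £15,855.42.
Month 2: interest £163.84; balance after payment £14,845.51.

£14,845.51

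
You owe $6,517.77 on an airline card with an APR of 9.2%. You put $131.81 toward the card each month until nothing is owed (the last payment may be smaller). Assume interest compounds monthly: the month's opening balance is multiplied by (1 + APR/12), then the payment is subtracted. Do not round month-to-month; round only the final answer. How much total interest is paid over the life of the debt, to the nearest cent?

Monthly rate r = 9.2%/12 = 0.766667% = 0.00766667.
Payoff takes n = ⌈−ln(1 − rB₀/P)/ln(1+r)⌉ = ⌈62.402⌉ = 63 payments; the last is $53.10.
Total paid = 62·$131.81 + $53.10 = $8,225.32.
Total interest = total paid − principal = $8,225.32 − $6,517.77 = $1,707.55.

$1,707.55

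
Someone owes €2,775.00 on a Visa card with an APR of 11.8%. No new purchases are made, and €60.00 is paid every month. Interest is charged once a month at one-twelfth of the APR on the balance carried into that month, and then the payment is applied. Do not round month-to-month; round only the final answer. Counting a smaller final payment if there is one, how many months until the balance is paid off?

Monthly rate r = 11.8%/12 = 0.983333% = 0.00983333.
Recurrence: B ← B·(1+r) − €60.00.
Month 1: interest €27.29; balance after payment €2,742.29.
Month 2: interest €26.97; balance after payment €2,709.25.
Closed form: n = −ln(1 − rB₀/P)/ln(1+r) = −ln(0.54521)/ln(1.00983) ≈ 61.990, so the balance reaches zero during payment 62.

62 payments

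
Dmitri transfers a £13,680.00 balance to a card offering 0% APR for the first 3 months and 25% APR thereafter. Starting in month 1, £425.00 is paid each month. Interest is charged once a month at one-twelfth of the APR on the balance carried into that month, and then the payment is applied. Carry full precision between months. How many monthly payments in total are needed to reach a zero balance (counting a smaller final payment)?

49 months

Promo months 1–3 at r₀ = 0%/12 = 0; months 4+ at r₁ = 25%/12 = 0.0208333.
After month 3 (no interest yet): B = £13,680.00 − 3·£425.00 = £12,405.00.
Then at r₁ with £425.00/mo: n₂ = −ln(1 − r₁·B/P)/ln(1+r₁) ≈ 45.43 → 46 more payments.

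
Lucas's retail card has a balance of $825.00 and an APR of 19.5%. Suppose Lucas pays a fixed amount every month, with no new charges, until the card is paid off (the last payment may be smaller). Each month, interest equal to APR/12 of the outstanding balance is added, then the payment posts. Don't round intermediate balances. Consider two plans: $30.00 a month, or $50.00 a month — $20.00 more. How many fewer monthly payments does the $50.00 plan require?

Monthly rate r = 19.5%/12 = 1.625% = 0.01625.
At $30.00/mo: n = ⌈−ln(1 − rB₀/P)/ln(1+r)⌉ = 37 payments (last $22.14); total interest = total paid − $825.00 = $277.14.
At $50.00/mo: 20 payments (last $18.32); total interest $143.32.
Payments saved = 37 − 20 = 17.

17 fewer payments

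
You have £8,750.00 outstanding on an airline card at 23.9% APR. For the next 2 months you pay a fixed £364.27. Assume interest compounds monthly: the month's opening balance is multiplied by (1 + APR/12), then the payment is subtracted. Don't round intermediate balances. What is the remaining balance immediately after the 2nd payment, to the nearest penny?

Monthly rate r = 23.9%/12 = 1.99167% = 0.0199167.
Each month: B ← B·(1+r) − £364.27.
Month 1: interest £174.27; balance after payment £8,560.00.
Month 2: interest £170.49; balance after payment £8,366.22.

£8,366.22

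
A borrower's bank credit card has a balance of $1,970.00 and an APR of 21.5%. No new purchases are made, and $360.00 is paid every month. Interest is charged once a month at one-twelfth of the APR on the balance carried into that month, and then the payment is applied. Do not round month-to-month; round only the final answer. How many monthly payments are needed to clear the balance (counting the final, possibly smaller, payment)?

Monthly rate r = 21.5%/12 = 1.79167% = 0.0179167.
Recurrence: B ← B·(1+r) − $360.00.
Month 1: interest $35.30; balance after payment $1,645.30.
Month 2: interest $29.48; balance after payment $1,314.77.
Month 3: interest $23.56; balance after payment $978.33.
Month 4: interest $17.53; balance after payment $635.86.
Month 5: interest $11.39; balance after payment $287.25.
Month 6: interest $5.15; balance after payment $0.00.

6 months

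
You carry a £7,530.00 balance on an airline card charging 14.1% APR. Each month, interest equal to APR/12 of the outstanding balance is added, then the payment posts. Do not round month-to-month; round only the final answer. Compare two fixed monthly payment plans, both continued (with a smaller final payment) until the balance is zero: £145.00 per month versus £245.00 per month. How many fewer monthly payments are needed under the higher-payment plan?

42 fewer payments

Monthly rate r = 14.1%/12 = 1.175% = 0.01175.
At £145.00/mo: n = ⌈−ln(1 − rB₀/P)/ln(1+r)⌉ = 81 payments (last £94.21); total interest = total paid − £7,530.00 = £4,164.21.
At £245.00/mo: 39 payments (last £87.60); total interest £1,867.60.
Payments saved = 81 − 39 = 42.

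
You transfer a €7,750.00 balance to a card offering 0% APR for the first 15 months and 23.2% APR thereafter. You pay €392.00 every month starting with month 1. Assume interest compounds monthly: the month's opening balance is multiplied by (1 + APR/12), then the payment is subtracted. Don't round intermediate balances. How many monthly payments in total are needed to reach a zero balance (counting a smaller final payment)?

Promo months 1–15 at r₀ = 0%/12 = 0; months 16+ at r₁ = 23.2%/12 = 0.0193333.
After month 15 (no interest yet): B = €7,750.00 − 15·€392.00 = €1,870.00.
Then at r₁ with €392.00/mo: n₂ = −ln(1 − r₁·B/P)/ln(1+r₁) ≈ 5.05 → 6 more payments.

21 payments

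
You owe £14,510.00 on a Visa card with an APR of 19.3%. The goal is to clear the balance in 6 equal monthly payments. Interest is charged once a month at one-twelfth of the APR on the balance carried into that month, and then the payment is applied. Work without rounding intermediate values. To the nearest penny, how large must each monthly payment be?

£2,556.28

Monthly rate r = 19.3%/12 = 1.60833% = 0.0160833.
Level-payment amortization: P = B₀·r / (1 − (1+r)^(−n)) = 14510.00·0.0160833 / (1 − 1.01608^(−6)).
Denominator 1 − (1+r)^(−6) = 0.0912926654.
P = 233.369 / 0.0912926654 ≈ 2556.28.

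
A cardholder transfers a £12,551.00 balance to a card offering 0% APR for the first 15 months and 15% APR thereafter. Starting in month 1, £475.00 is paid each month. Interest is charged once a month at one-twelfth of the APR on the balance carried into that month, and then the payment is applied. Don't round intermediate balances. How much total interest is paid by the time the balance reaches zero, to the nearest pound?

£466

Promo months 1–15 at r₀ = 0%/12 = 0; months 16+ at r₁ = 15%/12 = 0.0125.
After month 15 (no interest yet): B = £12,551.00 − 15·£475.00 = £5,426.00.
Then at r₁ with £475.00/mo: n₂ = −ln(1 − r₁·B/P)/ln(1+r₁) ≈ 12.40 → 13 more payments.
Total paid = 27·£475.00 + £191.95 = £13,016.95; interest = £13,016.95 − £12,551.00 = £465.95.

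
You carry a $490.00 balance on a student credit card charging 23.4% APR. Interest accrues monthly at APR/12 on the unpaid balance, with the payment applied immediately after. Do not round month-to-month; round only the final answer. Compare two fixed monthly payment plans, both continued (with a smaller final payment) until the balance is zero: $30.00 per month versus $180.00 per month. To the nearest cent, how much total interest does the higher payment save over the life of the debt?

$87.08

Monthly rate r = 23.4%/12 = 1.95% = 0.0195.
At $30.00/mo: n = ⌈−ln(1 − rB₀/P)/ln(1+r)⌉ = 20 payments (last $25.71); total interest = total paid − $490.00 = $105.71.
At $180.00/mo: 3 payments (last $148.63); total interest $18.63.
Interest saved = $105.71 − $18.63 = $87.08.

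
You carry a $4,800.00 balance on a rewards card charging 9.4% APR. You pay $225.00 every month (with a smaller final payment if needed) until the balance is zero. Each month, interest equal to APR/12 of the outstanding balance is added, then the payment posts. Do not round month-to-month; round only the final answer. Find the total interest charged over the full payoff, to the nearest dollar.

$473

Monthly rate r = 9.4%/12 = 0.783333% = 0.00783333.
Payoff takes n = ⌈−ln(1 − rB₀/P)/ln(1+r)⌉ = ⌈23.435⌉ = 24 payments; the last is $97.98.
Total paid = 23·$225.00 + $97.98 = $5,272.98.
Total interest = total paid − principal = $5,272.98 − $4,800.00 = $472.98.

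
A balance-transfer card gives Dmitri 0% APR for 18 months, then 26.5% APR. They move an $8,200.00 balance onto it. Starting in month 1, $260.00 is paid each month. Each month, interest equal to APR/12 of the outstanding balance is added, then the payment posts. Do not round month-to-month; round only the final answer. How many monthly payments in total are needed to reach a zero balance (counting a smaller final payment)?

Promo months 1–18 at r₀ = 0%/12 = 0; months 19+ at r₁ = 26.5%/12 = 0.0220833.
After month 18 (no interest yet): B = $8,200.00 − 18·$260.00 = $3,520.00.
Then at r₁ with $260.00/mo: n₂ = −ln(1 − r₁·B/P)/ln(1+r₁) ≈ 16.26 → 17 more payments.

35 months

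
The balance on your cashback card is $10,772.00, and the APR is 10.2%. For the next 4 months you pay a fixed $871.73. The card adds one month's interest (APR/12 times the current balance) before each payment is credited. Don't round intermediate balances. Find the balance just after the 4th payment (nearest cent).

Monthly rate r = 10.2%/12 = 0.85% = 0.0085.
Each month: B ← B·(1+r) − $871.73.
Month 1: interest $91.56; balance after payment $9,991.83.
Month 2: interest $84.93; balance after payment $9,205.03.
Month 3: interest $78.24; balance after payment $8,411.55.
Month 4: interest $71.50; balance after payment $7,611.31.

$7,611.31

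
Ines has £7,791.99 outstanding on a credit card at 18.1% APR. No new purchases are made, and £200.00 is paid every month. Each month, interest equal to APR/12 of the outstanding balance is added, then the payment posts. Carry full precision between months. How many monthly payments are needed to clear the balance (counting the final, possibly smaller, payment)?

60 payments

Monthly rate r = 18.1%/12 = 1.50833% = 0.0150833.
Recurrence: B ← B·(1+r) − £200.00.
Month 1: interest £117.53; balance after payment £7,709.52.
Month 2: interest £116.29; balance after payment £7,625.80.
Closed form: n = −ln(1 − rB₀/P)/ln(1+r) = −ln(0.41235)/ln(1.01508) ≈ 59.174, so the balance reaches zero during payment 60.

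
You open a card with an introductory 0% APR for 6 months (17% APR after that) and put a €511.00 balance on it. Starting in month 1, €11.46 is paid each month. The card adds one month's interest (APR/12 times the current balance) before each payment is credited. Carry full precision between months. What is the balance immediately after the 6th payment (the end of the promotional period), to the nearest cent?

Promo months 1–6 at r₀ = 0%/12 = 0; months 7+ at r₁ = 17%/12 = 0.0141667.
After month 6 (no interest yet): B = €511.00 − 6·€11.46 = €442.24.

€442.24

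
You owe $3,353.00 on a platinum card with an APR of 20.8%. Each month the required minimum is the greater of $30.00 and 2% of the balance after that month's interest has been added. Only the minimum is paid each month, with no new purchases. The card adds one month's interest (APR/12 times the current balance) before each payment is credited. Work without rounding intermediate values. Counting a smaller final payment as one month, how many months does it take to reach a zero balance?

384 months

Monthly rate r = 20.8%/12 = 1.73333% = 0.0173333.
While 2% of the post-interest balance exceeds $30.00, each month B ← (B·(1+r))·(1 − 0.02), i.e. B shrinks by the factor (1+r)·0.98 = 0.99699.
This holds for months 1–273. Entering month 274 the balance is $1,471.05; 2% of the post-interest balance is now below $30.00, so the flat $30.00 minimum applies from here.
From month 274 a fixed $30.00 at rate r clears $1,471.05 in 111 more payments. Total: 273 + 111 = 384 months.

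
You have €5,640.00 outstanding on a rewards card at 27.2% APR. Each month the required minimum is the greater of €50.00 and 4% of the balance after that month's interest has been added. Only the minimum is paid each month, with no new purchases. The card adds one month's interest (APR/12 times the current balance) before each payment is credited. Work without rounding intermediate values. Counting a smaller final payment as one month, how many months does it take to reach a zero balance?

Monthly rate r = 27.2%/12 = 2.26667% = 0.0226667.
While 4% of the post-interest balance exceeds €50.00, each month B ← (B·(1+r))·(1 − 0.04), i.e. B shrinks by the factor (1+r)·0.96 = 0.98176.
This holds for months 1–84. Entering month 85 the balance is €1,201.51; 4% of the post-interest balance is now below €50.00, so the flat €50.00 minimum applies from here.
From month 85 a fixed €50.00 at rate r clears €1,201.51 in 36 more payments. Total: 84 + 36 = 120 months.

120 months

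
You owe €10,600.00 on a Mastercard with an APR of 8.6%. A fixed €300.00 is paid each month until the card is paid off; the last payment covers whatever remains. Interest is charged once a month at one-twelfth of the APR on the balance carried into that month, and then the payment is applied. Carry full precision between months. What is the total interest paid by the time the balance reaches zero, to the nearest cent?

Monthly rate r = 8.6%/12 = 0.716667% = 0.00716667.
Payoff takes n = ⌈−ln(1 − rB₀/P)/ln(1+r)⌉ = ⌈40.888⌉ = 41 payments; the last is €266.59.
Total paid = 40·€300.00 + €266.59 = €12,266.59.
Total interest = total paid − principal = €12,266.59 − €10,600.00 = €1,666.59.

€1,666.59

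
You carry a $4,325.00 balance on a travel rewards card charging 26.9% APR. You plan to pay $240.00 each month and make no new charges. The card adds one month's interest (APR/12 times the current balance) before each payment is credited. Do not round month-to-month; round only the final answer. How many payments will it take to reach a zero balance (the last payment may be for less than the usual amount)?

24 months

Monthly rate r = 26.9%/12 = 2.24167% = 0.0224167.
Recurrence: B ← B·(1+r) − $240.00.
Month 1: interest $96.95; balance after payment $4,181.95.
Month 2: interest $93.75; balance after payment $4,035.70.
Closed form: n = −ln(1 − rB₀/P)/ln(1+r) = −ln(0.59603)/ln(1.02242) ≈ 23.341, so the balance reaches zero during payment 24.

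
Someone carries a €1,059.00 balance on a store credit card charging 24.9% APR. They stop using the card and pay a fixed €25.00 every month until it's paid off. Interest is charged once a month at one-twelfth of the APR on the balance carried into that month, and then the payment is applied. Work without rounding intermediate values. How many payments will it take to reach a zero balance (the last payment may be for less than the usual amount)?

103 months

Monthly rate r = 24.9%/12 = 2.075% = 0.02075.
Recurrence: B ← B·(1+r) − €25.00.
Month 1: interest €21.97; balance after payment €1,055.97.
Month 2: interest €21.91; balance after payment €1,052.89.
Closed form: n = −ln(1 − rB₀/P)/ln(1+r) = −ln(0.12103)/ln(1.02075) ≈ 102.822, so the balance reaches zero during payment 103.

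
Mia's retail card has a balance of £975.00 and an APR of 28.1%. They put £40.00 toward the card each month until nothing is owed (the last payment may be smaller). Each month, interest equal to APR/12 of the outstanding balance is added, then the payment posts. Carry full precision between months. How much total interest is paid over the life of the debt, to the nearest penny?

Monthly rate r = 28.1%/12 = 2.34167% = 0.0234167.
Payoff takes n = ⌈−ln(1 − rB₀/P)/ln(1+r)⌉ = ⌈36.540⌉ = 37 payments; the last is £21.73.
Total paid = 36·£40.00 + £21.73 = £1,461.73.
Total interest = total paid − principal = £1,461.73 − £975.00 = £486.73.

£486.73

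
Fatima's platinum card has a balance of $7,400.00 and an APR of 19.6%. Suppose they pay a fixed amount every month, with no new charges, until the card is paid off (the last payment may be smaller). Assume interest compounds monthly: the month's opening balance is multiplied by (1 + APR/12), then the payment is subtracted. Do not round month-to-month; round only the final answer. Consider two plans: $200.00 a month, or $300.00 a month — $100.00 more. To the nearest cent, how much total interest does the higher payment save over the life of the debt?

Monthly rate r = 19.6%/12 = 1.63333% = 0.0163333.
At $200.00/mo: n = ⌈−ln(1 − rB₀/P)/ln(1+r)⌉ = 58 payments (last $46.02); total interest = total paid − $7,400.00 = $4,046.02.
At $300.00/mo: 32 payments (last $248.65); total interest $2,148.65.
Interest saved = $4,046.02 − $2,148.65 = $1,897.37.

$1,897.37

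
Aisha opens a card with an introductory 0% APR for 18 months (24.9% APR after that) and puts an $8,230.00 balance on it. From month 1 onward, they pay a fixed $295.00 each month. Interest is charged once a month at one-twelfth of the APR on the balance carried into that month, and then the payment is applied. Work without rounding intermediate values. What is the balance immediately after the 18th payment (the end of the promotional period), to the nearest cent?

Promo months 1–18 at r₀ = 0%/12 = 0; months 19+ at r₁ = 24.9%/12 = 0.02075.
After month 18 (no interest yet): B = $8,230.00 − 18·$295.00 = $2,920.00.

$2,920.00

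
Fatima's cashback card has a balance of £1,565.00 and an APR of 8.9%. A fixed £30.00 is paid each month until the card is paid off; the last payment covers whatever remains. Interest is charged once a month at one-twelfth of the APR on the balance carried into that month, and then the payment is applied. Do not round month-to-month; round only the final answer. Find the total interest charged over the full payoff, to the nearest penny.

Monthly rate r = 8.9%/12 = 0.741667% = 0.00741667.
Payoff takes n = ⌈−ln(1 − rB₀/P)/ln(1+r)⌉ = ⌈66.208⌉ = 67 payments; the last is £6.26.
Total paid = 66·£30.00 + £6.26 = £1,986.26.
Total interest = total paid − principal = £1,986.26 − £1,565.00 = £421.26.

£421.26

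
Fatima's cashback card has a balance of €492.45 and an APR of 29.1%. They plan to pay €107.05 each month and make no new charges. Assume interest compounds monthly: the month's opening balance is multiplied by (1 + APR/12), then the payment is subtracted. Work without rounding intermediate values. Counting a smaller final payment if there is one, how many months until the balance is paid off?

Monthly rate r = 29.1%/12 = 2.425% = 0.02425.
Recurrence: B ← B·(1+r) − €107.05.
Month 1: interest €11.94; balance after payment €397.34.
Month 2: interest €9.64; balance after payment €299.93.
Month 3: interest €7.27; balance after payment €200.15.
Month 4: interest €4.85; balance after payment €97.95.
Month 5: interest €2.38; balance after payment €0.00.

5 months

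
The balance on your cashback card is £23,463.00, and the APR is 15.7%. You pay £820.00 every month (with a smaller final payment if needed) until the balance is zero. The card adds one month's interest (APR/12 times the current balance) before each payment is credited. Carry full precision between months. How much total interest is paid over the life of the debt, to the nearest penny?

Monthly rate r = 15.7%/12 = 1.30833% = 0.0130833.
Payoff takes n = ⌈−ln(1 − rB₀/P)/ln(1+r)⌉ = ⌈36.079⌉ = 37 payments; the last is £65.54.
Total paid = 36·£820.00 + £65.54 = £29,585.54.
Total interest = total paid − principal = £29,585.54 − £23,463.00 = £6,122.54.

£6,122.54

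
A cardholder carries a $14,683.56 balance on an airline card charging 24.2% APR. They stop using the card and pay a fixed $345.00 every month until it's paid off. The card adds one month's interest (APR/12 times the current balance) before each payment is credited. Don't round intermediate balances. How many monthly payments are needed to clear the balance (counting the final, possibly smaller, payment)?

Monthly rate r = 24.2%/12 = 2.01667% = 0.0201667.
Recurrence: B ← B·(1+r) − $345.00.
Month 1: interest $296.12; balance after payment $14,634.68.
Month 2: interest $295.13; balance after payment $14,584.81.
Closed form: n = −ln(1 − rB₀/P)/ln(1+r) = −ln(0.14169)/ln(1.02017) ≈ 97.874, so the balance reaches zero during payment 98.

98 months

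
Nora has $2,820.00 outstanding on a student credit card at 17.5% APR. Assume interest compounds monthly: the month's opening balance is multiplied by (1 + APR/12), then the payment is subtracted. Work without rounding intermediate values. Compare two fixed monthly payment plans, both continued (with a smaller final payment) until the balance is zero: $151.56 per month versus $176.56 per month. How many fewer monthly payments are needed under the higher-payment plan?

3 fewer payments

Monthly rate r = 17.5%/12 = 1.45833% = 0.0145833.
At $151.56/mo: n = ⌈−ln(1 − rB₀/P)/ln(1+r)⌉ = 22 payments (last $131.15); total interest = total paid − $2,820.00 = $493.91.
At $176.56/mo: 19 payments (last $55.94); total interest $414.02.
Payments saved = 22 − 19 = 3.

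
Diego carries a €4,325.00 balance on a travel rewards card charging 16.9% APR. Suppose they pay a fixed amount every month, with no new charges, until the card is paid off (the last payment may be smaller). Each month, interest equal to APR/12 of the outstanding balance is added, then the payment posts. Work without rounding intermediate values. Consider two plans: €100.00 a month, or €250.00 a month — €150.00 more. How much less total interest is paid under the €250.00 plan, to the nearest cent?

€1,724.84

Monthly rate r = 16.9%/12 = 1.40833% = 0.0140833.
At €100.00/mo: n = ⌈−ln(1 − rB₀/P)/ln(1+r)⌉ = 68 payments (last €16.64); total interest = total paid − €4,325.00 = €2,391.64.
At €250.00/mo: 20 payments (last €241.80); total interest €666.80.
Interest saved = €2,391.64 − €666.80 = €1,724.84.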